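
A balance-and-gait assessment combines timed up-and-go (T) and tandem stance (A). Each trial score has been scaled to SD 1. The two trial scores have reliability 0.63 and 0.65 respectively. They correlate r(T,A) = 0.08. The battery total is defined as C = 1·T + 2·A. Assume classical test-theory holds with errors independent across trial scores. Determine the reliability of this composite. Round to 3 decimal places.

0.667

Var(C) = 1 + 2² + 2·[2·0.08] = 5 + 0.32 = 5.32.
With uncorrelated errors the cross-covariances are all true-score covariance, so they carry over unchanged; only the diagonal terms shrink to ρᵢσᵢ².
True-score variance = [0.63 + 2²·0.65] + 0.32 = 3.23 + 0.32 = 3.55.
Reliability = 3.55 / 5.32 = 0.667.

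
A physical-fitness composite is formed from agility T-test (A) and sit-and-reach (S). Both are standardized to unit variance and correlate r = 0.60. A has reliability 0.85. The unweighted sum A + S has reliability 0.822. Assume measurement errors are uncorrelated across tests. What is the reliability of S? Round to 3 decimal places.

0.580

Var(A+S) = 2 + 2·0.60 = 3.200.
True-score variance = ρ_A + ρ_S + 2·0.60, so 0.822 = (0.85 + ρ_S + 1.20) / 3.200.
ρ_S = 0.822·3.200 − 0.85 − 1.20 = 0.580.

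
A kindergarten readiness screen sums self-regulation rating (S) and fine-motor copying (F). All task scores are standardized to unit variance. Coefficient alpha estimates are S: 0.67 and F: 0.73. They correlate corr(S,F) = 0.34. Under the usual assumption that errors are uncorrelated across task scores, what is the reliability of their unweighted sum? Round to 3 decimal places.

Var(S+F) = 2 + 2·[0.34] = 2 + 0.68 = 2.68.
With uncorrelated errors the cross-covariances are all true-score covariance, so they carry over unchanged; only the diagonal terms shrink to ρᵢσᵢ².
True-score variance = [0.67 + 0.73] + 0.68 = 1.4 + 0.68 = 2.08.
Reliability = 2.08 / 2.68 = 0.776.

0.776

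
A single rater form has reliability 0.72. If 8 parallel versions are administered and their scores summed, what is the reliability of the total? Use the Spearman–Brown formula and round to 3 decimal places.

ρ_k = kρ / (1 + (k−1)ρ) = 8·0.72 / (1 + 7·0.72) = 5.760 / 6.040 = 0.954.

0.954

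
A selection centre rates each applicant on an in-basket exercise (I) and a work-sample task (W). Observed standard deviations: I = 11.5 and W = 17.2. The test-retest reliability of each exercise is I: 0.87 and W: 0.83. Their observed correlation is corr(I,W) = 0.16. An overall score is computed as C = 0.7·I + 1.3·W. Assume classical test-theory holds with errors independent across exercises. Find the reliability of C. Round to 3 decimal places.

0.850

Var(C) = 0.7²·11.5² + 1.3²·17.2² + 2·[0.91·11.5·17.2·0.16] = 564.772 + 57.5994 = 622.371.
Because errors are independent across components, Cov(Tᵢ,Tⱼ) = Cov(Xᵢ,Xⱼ); the off-diagonal part of the true-score variance is the same as above.
True-score variance = [0.7²·11.5²·0.87 + 1.3²·17.2²·0.83] + 57.5994 = 471.353 + 57.5994 = 528.952.
Reliability = 528.952 / 622.371 = 0.850.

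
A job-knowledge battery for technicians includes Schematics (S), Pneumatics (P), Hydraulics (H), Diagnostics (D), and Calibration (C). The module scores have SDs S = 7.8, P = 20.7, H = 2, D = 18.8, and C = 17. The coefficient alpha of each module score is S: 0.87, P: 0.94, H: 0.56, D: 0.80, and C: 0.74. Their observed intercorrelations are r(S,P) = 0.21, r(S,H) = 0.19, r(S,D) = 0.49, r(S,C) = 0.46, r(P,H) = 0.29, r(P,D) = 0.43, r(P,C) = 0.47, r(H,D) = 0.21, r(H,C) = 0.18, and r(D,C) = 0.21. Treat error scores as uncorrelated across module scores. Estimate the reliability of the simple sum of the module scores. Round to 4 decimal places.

Var(S+P+H+D+C) = 7.8² + 20.7² + 2² + 18.8² + 17² + 2·[7.8·20.7·0.21 + 7.8·2·0.19 + 7.8·18.8·0.49 + 7.8·17·0.46 + 20.7·2·0.29 + 20.7·18.8·0.43 + 20.7·17·0.47 + 2·18.8·0.21 + 2·17·0.18 + 18.8·17·0.21] = 1135.77 + 1191.18 = 2326.95.
With uncorrelated errors the cross-covariances are all true-score covariance, so they carry over unchanged; only the diagonal terms shrink to ρᵢσᵢ².
True-score variance = [7.8²·0.87 + 20.7²·0.94 + 2²·0.56 + 18.8²·0.80 + 17²·0.74] + 1191.18 = 954.563 + 1191.18 = 2145.74.
Reliability = 2145.74 / 2326.95 = 0.9221.

0.9221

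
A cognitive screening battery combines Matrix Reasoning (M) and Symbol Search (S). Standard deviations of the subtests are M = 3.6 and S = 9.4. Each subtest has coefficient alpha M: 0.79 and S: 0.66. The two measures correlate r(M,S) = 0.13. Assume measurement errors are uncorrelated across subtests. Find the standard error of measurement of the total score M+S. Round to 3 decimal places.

5.724

Var(total) = 101.32 + 8.7984 = 110.118.
True-score variance = 68.556 + 8.7984 = 77.3544, so reliability = 0.7025.
Error variance = 110.118 − 77.3544 = 32.764; SEM = √32.764 = 5.724.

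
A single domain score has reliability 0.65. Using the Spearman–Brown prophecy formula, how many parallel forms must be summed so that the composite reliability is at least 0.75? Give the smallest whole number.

2

k ≥ ρ*(1−ρ₁)/(ρ₁(1−ρ*)) = 0.75·0.35 / (0.65·0.25) = 1.615.
Smallest integer k = 2.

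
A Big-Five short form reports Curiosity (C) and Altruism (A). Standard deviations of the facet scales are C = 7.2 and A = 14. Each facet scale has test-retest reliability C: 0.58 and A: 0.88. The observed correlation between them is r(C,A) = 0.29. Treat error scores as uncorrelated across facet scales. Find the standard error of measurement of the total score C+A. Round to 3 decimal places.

6.730

Var(total) = 247.84 + 58.464 = 306.304.
True-score variance = 202.547 + 58.464 = 261.011, so reliability = 0.8521.
Error variance = 306.304 − 261.011 = 45.2928; SEM = √45.2928 = 6.730.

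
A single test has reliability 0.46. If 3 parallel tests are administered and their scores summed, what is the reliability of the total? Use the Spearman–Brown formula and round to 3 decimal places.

ρ_k = kρ / (1 + (k−1)ρ) = 3·0.46 / (1 + 2·0.46) = 1.380 / 1.920 = 0.719.

0.719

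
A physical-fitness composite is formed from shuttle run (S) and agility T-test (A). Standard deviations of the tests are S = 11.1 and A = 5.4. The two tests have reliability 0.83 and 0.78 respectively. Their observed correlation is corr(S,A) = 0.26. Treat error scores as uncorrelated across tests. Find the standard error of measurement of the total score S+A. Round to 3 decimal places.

5.231

Var(total) = 152.37 + 31.1688 = 183.539.
True-score variance = 125.009 + 31.1688 = 156.178, so reliability = 0.8509.
Error variance = 183.539 − 156.178 = 27.3609; SEM = √27.3609 = 5.231.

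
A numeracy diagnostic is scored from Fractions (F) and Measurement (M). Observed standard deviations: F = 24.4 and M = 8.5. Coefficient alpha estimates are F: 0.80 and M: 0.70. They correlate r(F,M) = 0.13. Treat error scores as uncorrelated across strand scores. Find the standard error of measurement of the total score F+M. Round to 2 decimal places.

11.86

Var(total) = 667.61 + 53.924 = 721.534.
True-score variance = 526.863 + 53.924 = 580.787, so reliability = 0.8049.
Error variance = 721.534 − 580.787 = 140.747; SEM = √140.747 = 11.86.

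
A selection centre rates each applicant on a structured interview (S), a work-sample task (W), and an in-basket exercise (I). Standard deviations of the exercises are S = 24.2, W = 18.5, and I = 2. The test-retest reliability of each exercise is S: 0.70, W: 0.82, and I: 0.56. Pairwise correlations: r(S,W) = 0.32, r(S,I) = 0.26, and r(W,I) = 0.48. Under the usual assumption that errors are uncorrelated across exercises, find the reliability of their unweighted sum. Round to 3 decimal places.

0.813

Var(S+W+I) = 24.2² + 18.5² + 2² + 2·[24.2·18.5·0.32 + 24.2·2·0.26 + 18.5·2·0.48] = 931.89 + 347.216 = 1279.11.
Because errors are independent across components, Cov(Tᵢ,Tⱼ) = Cov(Xᵢ,Xⱼ); the off-diagonal part of the true-score variance is the same as above.
True-score variance = [24.2²·0.70 + 18.5²·0.82 + 2²·0.56] + 347.216 = 692.833 + 347.216 = 1040.05.
Reliability = 1040.05 / 1279.11 = 0.813.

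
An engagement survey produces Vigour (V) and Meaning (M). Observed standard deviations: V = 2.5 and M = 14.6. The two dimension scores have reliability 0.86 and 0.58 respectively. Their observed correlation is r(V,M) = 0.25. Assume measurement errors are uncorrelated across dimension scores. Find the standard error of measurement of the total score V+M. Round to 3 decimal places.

Var(total) = 219.41 + 18.25 = 237.66.
True-score variance = 129.008 + 18.25 = 147.258, so reliability = 0.6196.
Error variance = 237.66 − 147.258 = 90.4022; SEM = √90.4022 = 9.508.

9.508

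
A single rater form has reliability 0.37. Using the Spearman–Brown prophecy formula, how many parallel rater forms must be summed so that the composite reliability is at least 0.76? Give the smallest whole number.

k ≥ ρ*(1−ρ₁)/(ρ₁(1−ρ*)) = 0.76·0.63 / (0.37·0.24) = 5.392.
Smallest integer k = 6.

6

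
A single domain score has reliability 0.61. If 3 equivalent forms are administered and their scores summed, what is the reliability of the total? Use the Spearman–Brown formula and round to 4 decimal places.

ρ_k = kρ / (1 + (k−1)ρ) = 3·0.61 / (1 + 2·0.61) = 1.830 / 2.220 = 0.8243.

0.8243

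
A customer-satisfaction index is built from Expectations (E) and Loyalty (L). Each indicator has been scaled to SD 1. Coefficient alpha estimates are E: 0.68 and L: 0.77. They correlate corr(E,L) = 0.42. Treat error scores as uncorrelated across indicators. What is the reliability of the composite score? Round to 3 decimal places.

Var(E+L) = 2 + 2·[0.42] = 2 + 0.84 = 2.84.
With uncorrelated errors the cross-covariances are all true-score covariance, so they carry over unchanged; only the diagonal terms shrink to ρᵢσᵢ².
True-score variance = [0.68 + 0.77] + 0.84 = 1.45 + 0.84 = 2.29.
Reliability = 2.29 / 2.84 = 0.806.

0.806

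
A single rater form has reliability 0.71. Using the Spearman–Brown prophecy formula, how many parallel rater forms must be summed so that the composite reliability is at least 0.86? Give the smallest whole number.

k ≥ ρ*(1−ρ₁)/(ρ₁(1−ρ*)) = 0.86·0.29 / (0.71·0.14) = 2.509.
Smallest integer k = 3.

3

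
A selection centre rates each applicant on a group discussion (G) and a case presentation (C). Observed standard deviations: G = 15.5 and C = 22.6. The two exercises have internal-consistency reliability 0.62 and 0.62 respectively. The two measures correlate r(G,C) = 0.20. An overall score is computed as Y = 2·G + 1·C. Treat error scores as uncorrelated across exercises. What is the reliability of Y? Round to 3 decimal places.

0.681

Var(Y) = 2²·15.5² + 22.6² + 2·[2·15.5·22.6·0.20] = 1471.76 + 280.24 = 1752.
Because errors are independent across components, Cov(Tᵢ,Tⱼ) = Cov(Xᵢ,Xⱼ); the off-diagonal part of the true-score variance is the same as above.
True-score variance = [2²·15.5²·0.62 + 22.6²·0.62] + 280.24 = 912.491 + 280.24 = 1192.73.
Reliability = 1192.73 / 1752 = 0.681.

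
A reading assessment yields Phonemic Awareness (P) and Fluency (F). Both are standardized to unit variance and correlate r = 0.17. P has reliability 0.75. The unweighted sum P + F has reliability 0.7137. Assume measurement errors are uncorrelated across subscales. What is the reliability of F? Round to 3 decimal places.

Var(P+F) = 2 + 2·0.17 = 2.340.
True-score variance = ρ_P + ρ_F + 2·0.17, so 0.7137 = (0.75 + ρ_F + 0.34) / 2.340.
ρ_F = 0.7137·2.340 − 0.75 − 0.34 = 0.580.

0.580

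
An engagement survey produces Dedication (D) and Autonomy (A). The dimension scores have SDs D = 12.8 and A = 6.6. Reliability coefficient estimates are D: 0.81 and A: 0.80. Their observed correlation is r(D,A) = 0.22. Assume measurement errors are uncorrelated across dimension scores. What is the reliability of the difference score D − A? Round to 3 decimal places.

0.766

Var(D−A) = 12.8² + 6.6² − 2·12.8·6.6·0.22 = 207.4 − 37.1712 = 170.229.
Under uncorrelated errors the observed covariances equal the true-score covariances, so only the own-variance terms attenuate.
True-score variance = [12.8²·0.81 + 6.6²·0.80] − 37.1712 = 167.558 − 37.1712 = 130.387.
Reliability = 130.387 / 170.229 = 0.766.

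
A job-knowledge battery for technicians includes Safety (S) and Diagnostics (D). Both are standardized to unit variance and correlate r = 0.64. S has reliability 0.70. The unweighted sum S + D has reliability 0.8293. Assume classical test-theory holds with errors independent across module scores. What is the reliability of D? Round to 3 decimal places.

0.740

Var(S+D) = 2 + 2·0.64 = 3.280.
True-score variance = ρ_S + ρ_D + 2·0.64, so 0.8293 = (0.70 + ρ_D + 1.28) / 3.280.
ρ_D = 0.8293·3.280 − 0.70 − 1.28 = 0.740.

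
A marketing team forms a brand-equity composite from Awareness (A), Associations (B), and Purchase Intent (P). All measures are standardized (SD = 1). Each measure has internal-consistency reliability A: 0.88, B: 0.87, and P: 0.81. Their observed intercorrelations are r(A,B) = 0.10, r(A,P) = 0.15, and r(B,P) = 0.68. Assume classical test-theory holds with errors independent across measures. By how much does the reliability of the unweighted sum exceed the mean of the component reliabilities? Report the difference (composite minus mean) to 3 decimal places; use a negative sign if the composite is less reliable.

Var(sum) = 3 + 1.86 = 4.86; true-score variance = 2.56 + 1.86 = 4.42; composite reliability = 0.9095.
Mean component reliability = 0.8533.
Difference = 0.9095 − 0.8533 = 0.056.

0.056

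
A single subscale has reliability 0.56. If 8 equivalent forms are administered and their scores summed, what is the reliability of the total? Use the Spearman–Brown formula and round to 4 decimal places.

0.9106

ρ_k = kρ / (1 + (k−1)ρ) = 8·0.56 / (1 + 7·0.56) = 4.480 / 4.920 = 0.9106.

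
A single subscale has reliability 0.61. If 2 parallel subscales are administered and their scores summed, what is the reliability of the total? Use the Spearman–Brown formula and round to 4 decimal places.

0.7578

ρ_k = kρ / (1 + (k−1)ρ) = 2·0.61 / (1 + 1·0.61) = 1.220 / 1.610 = 0.7578.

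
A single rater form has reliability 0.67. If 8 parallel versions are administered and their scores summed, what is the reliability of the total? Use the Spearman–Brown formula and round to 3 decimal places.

ρ_k = kρ / (1 + (k−1)ρ) = 8·0.67 / (1 + 7·0.67) = 5.360 / 5.690 = 0.942.

0.942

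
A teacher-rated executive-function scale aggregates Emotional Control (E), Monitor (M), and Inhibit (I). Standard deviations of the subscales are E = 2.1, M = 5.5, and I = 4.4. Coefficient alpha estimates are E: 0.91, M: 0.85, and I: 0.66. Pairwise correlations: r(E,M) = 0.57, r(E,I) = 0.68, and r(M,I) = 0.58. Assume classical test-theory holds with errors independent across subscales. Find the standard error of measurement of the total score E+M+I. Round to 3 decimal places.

Var(total) = 54.02 + 53.8054 = 107.825.
True-score variance = 42.5032 + 53.8054 = 96.3086, so reliability = 0.8932.
Error variance = 107.825 − 96.3086 = 11.5168; SEM = √11.5168 = 3.394.

3.394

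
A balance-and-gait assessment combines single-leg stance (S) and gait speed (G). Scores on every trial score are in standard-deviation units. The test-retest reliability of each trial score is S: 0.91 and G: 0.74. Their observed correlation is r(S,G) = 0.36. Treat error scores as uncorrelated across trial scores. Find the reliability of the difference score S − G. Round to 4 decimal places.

Var(S−G) = 1 + 1 − 2·0.36 = 2 − 0.72 = 1.28.
Because errors are independent across components, Cov(Tᵢ,Tⱼ) = Cov(Xᵢ,Xⱼ); the off-diagonal part of the true-score variance is the same as above.
True-score variance = [0.91 + 0.74] − 0.72 = 1.65 − 0.72 = 0.93.
Reliability = 0.93 / 1.28 = 0.7266.

0.7266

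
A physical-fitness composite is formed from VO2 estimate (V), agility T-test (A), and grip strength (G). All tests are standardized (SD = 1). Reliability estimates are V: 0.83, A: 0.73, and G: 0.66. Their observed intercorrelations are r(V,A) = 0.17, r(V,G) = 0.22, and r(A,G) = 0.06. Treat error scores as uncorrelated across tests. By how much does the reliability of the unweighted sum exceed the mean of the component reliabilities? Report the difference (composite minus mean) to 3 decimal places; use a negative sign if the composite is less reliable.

0.060

Var(sum) = 3 + 0.9 = 3.9; true-score variance = 2.22 + 0.9 = 3.12; composite reliability = 0.8000.
Mean component reliability = 0.7400.
Difference = 0.8000 − 0.7400 = 0.060.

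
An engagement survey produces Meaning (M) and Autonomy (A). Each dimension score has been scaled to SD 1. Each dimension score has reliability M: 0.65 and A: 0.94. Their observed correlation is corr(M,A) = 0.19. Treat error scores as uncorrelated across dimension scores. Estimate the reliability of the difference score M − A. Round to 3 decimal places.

Var(M−A) = 1 + 1 − 2·0.19 = 2 − 0.38 = 1.62.
With uncorrelated errors the cross-covariances are all true-score covariance, so they carry over unchanged; only the diagonal terms shrink to ρᵢσᵢ².
True-score variance = [0.65 + 0.94] − 0.38 = 1.59 − 0.38 = 1.21.
Reliability = 1.21 / 1.62 = 0.747.

0.747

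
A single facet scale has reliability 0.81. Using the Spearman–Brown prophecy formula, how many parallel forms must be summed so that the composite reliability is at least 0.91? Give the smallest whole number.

k ≥ ρ*(1−ρ₁)/(ρ₁(1−ρ*)) = 0.91·0.19 / (0.81·0.09) = 2.372.
Smallest integer k = 3.

3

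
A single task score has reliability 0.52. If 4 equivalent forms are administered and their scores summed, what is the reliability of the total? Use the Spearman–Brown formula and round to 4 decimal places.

ρ_k = kρ / (1 + (k−1)ρ) = 4·0.52 / (1 + 3·0.52) = 2.080 / 2.560 = 0.8125.

0.8125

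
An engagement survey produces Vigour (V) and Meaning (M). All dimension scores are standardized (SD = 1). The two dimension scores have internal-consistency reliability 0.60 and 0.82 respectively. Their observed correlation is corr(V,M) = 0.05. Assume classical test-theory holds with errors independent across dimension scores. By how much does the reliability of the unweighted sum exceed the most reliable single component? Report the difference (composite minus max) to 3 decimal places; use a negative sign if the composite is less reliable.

-0.096

Var(sum) = 2 + 0.1 = 2.1; true-score variance = 1.42 + 0.1 = 1.52; composite reliability = 0.7238.
Max component reliability = 0.8200.
Difference = 0.7238 − 0.8200 = -0.096.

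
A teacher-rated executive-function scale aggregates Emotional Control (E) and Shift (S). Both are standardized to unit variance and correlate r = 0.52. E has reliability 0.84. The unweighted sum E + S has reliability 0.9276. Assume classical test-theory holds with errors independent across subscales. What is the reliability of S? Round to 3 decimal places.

Var(E+S) = 2 + 2·0.52 = 3.040.
True-score variance = ρ_E + ρ_S + 2·0.52, so 0.9276 = (0.84 + ρ_S + 1.04) / 3.040.
ρ_S = 0.9276·3.040 − 0.84 − 1.04 = 0.940.

0.940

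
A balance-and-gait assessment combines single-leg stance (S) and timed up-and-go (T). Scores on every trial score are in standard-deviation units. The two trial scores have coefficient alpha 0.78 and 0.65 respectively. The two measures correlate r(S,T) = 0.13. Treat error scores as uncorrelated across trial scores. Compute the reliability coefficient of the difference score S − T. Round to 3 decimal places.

0.672

Var(S−T) = 1 + 1 − 2·0.13 = 2 − 0.26 = 1.74.
With uncorrelated errors the cross-covariances are all true-score covariance, so they carry over unchanged; only the diagonal terms shrink to ρᵢσᵢ².
True-score variance = [0.78 + 0.65] − 0.26 = 1.43 − 0.26 = 1.17.
Reliability = 1.17 / 1.74 = 0.672.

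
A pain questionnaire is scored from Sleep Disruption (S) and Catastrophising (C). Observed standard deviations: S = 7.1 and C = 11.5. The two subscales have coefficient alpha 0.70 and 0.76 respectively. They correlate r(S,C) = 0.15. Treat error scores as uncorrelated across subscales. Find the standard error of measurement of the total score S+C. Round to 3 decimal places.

Var(total) = 182.66 + 24.495 = 207.155.
True-score variance = 135.797 + 24.495 = 160.292, so reliability = 0.7738.
Error variance = 207.155 − 160.292 = 46.863; SEM = √46.863 = 6.846.

6.846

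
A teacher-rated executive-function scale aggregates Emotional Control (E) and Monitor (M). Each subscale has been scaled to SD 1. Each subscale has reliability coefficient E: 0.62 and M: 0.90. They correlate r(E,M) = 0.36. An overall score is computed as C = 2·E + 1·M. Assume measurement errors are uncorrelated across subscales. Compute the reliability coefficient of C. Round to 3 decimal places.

Var(C) = 2² + 1 + 2·[2·0.36] = 5 + 1.44 = 6.44.
With uncorrelated errors the cross-covariances are all true-score covariance, so they carry over unchanged; only the diagonal terms shrink to ρᵢσᵢ².
True-score variance = [2²·0.62 + 0.90] + 1.44 = 3.38 + 1.44 = 4.82.
Reliability = 4.82 / 6.44 = 0.748.

0.748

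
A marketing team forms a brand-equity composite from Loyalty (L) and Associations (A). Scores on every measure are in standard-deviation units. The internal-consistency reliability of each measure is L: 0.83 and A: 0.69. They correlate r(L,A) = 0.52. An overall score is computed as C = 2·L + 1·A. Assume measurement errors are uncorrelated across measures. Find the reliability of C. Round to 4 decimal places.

0.8602

Var(C) = 2² + 1 + 2·[2·0.52] = 5 + 2.08 = 7.08.
Because errors are independent across components, Cov(Tᵢ,Tⱼ) = Cov(Xᵢ,Xⱼ); the off-diagonal part of the true-score variance is the same as above.
True-score variance = [2²·0.83 + 0.69] + 2.08 = 4.01 + 2.08 = 6.09.
Reliability = 6.09 / 7.08 = 0.8602.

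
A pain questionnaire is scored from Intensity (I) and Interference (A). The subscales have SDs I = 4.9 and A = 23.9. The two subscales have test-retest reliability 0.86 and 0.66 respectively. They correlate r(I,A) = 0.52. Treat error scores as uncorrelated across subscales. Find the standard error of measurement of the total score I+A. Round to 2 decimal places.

14.06

Var(total) = 595.22 + 121.794 = 717.014.
True-score variance = 397.647 + 121.794 = 519.442, so reliability = 0.7245.
Error variance = 717.014 − 519.442 = 197.573; SEM = √197.573 = 14.06.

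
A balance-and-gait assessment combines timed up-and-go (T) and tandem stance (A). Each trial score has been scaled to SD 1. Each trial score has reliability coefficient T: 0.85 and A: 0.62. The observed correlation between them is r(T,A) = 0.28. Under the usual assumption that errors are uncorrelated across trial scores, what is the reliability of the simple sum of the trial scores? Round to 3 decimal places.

Var(T+A) = 2 + 2·[0.28] = 2 + 0.56 = 2.56.
Because errors are independent across components, Cov(Tᵢ,Tⱼ) = Cov(Xᵢ,Xⱼ); the off-diagonal part of the true-score variance is the same as above.
True-score variance = [0.85 + 0.62] + 0.56 = 1.47 + 0.56 = 2.03.
Reliability = 2.03 / 2.56 = 0.793.

0.793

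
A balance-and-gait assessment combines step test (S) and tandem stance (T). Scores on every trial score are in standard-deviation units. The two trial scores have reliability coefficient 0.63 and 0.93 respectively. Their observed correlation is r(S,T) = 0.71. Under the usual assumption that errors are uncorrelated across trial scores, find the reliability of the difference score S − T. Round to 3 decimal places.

Var(S−T) = 1 + 1 − 2·0.71 = 2 − 1.42 = 0.58.
Under uncorrelated errors the observed covariances equal the true-score covariances, so only the own-variance terms attenuate.
True-score variance = [0.63 + 0.93] − 1.42 = 1.56 − 1.42 = 0.14.
Reliability = 0.14 / 0.58 = 0.241.

0.241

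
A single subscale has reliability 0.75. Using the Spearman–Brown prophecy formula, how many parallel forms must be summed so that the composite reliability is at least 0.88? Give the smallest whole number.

k ≥ ρ*(1−ρ₁)/(ρ₁(1−ρ*)) = 0.88·0.25 / (0.75·0.12) = 2.444.
Smallest integer k = 3.

3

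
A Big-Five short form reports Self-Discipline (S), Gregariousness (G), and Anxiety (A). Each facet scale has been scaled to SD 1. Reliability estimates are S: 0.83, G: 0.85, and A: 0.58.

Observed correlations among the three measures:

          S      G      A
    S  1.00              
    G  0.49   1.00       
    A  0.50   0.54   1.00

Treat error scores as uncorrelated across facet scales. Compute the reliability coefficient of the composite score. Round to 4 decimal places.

Var(S+G+A) = 3 + 2·[0.49 + 0.50 + 0.54] = 3 + 3.06 = 6.06.
Under uncorrelated errors the observed covariances equal the true-score covariances, so only the own-variance terms attenuate.
True-score variance = [0.83 + 0.85 + 0.58] + 3.06 = 2.26 + 3.06 = 5.32.
Reliability = 5.32 / 6.06 = 0.8779.

0.8779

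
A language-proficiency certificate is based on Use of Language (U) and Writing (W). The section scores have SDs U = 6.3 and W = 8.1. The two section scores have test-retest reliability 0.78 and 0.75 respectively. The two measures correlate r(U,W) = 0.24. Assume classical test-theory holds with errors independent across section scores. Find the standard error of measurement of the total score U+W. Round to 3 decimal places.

5.013

Var(total) = 105.3 + 24.4944 = 129.794.
True-score variance = 80.1657 + 24.4944 = 104.66, so reliability = 0.8064.
Error variance = 129.794 − 104.66 = 25.1343; SEM = √25.1343 = 5.013.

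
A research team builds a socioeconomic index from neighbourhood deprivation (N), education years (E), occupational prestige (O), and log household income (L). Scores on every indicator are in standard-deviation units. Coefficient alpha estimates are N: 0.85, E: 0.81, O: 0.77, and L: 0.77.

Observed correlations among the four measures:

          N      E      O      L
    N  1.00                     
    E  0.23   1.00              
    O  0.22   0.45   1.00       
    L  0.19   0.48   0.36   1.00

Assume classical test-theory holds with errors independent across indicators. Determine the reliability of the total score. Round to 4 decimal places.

Var(N+E+O+L) = 4 + 2·[0.23 + 0.22 + 0.19 + 0.45 + 0.48 + 0.36] = 4 + 3.86 = 7.86.
With uncorrelated errors the cross-covariances are all true-score covariance, so they carry over unchanged; only the diagonal terms shrink to ρᵢσᵢ².
True-score variance = [0.85 + 0.81 + 0.77 + 0.77] + 3.86 = 3.2 + 3.86 = 7.06.
Reliability = 7.06 / 7.86 = 0.8982.

0.8982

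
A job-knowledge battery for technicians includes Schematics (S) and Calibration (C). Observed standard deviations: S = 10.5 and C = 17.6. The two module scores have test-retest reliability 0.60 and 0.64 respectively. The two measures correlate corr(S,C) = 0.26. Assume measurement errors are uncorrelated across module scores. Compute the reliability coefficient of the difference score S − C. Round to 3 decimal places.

0.520

Var(S−C) = 10.5² + 17.6² − 2·10.5·17.6·0.26 = 420.01 − 96.096 = 323.914.
With uncorrelated errors the cross-covariances are all true-score covariance, so they carry over unchanged; only the diagonal terms shrink to ρᵢσᵢ².
True-score variance = [10.5²·0.60 + 17.6²·0.64] − 96.096 = 264.396 − 96.096 = 168.3.
Reliability = 168.3 / 323.914 = 0.520.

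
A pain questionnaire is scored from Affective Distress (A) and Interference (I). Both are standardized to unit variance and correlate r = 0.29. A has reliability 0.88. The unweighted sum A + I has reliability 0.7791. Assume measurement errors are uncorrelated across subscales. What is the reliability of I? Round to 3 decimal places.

Var(A+I) = 2 + 2·0.29 = 2.580.
True-score variance = ρ_A + ρ_I + 2·0.29, so 0.7791 = (0.88 + ρ_I + 0.58) / 2.580.
ρ_I = 0.7791·2.580 − 0.88 − 0.58 = 0.550.

0.550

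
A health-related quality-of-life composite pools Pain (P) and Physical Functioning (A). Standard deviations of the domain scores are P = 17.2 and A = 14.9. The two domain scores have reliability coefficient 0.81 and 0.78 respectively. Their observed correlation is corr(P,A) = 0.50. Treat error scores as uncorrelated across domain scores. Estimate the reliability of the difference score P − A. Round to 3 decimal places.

0.598

Var(P−A) = 17.2² + 14.9² − 2·17.2·14.9·0.50 = 517.85 − 256.28 = 261.57.
Under uncorrelated errors the observed covariances equal the true-score covariances, so only the own-variance terms attenuate.
True-score variance = [17.2²·0.81 + 14.9²·0.78] − 256.28 = 412.798 − 256.28 = 156.518.
Reliability = 156.518 / 261.57 = 0.598.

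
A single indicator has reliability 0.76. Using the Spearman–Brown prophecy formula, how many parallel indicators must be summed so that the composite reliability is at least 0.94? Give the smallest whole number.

k ≥ ρ*(1−ρ₁)/(ρ₁(1−ρ*)) = 0.94·0.24 / (0.76·0.06) = 4.947.
Smallest integer k = 5.

5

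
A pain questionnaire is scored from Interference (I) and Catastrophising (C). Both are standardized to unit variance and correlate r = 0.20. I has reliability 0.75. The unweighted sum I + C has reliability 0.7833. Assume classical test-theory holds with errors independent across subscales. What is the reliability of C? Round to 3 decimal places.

Var(I+C) = 2 + 2·0.20 = 2.400.
True-score variance = ρ_I + ρ_C + 2·0.20, so 0.7833 = (0.75 + ρ_C + 0.40) / 2.400.
ρ_C = 0.7833·2.400 − 0.75 − 0.40 = 0.730.

0.730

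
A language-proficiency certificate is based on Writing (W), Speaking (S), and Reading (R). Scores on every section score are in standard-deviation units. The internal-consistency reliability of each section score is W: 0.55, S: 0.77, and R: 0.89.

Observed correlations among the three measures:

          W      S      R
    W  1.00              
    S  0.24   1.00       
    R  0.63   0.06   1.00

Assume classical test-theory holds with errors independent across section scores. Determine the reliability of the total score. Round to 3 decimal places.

Var(W+S+R) = 3 + 2·[0.24 + 0.63 + 0.06] = 3 + 1.86 = 4.86.
Under uncorrelated errors the observed covariances equal the true-score covariances, so only the own-variance terms attenuate.
True-score variance = [0.55 + 0.77 + 0.89] + 1.86 = 2.21 + 1.86 = 4.07.
Reliability = 4.07 / 4.86 = 0.837.

0.837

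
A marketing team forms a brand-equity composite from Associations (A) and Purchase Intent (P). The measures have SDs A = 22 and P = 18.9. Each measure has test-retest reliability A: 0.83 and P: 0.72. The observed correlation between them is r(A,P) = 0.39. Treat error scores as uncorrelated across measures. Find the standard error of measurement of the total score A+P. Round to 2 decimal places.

Var(total) = 841.21 + 324.324 = 1165.53.
True-score variance = 658.911 + 324.324 = 983.235, so reliability = 0.8436.
Error variance = 1165.53 − 983.235 = 182.299; SEM = √182.299 = 13.50.

13.50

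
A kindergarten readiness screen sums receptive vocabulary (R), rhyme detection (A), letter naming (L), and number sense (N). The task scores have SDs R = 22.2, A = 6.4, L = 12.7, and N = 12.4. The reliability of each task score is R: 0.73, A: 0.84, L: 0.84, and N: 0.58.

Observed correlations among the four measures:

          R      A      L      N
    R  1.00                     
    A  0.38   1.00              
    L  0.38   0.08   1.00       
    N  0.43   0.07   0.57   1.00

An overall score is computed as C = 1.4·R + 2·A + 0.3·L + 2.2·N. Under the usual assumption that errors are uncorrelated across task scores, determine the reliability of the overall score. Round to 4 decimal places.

Var(C) = 1.4²·22.2² + 2²·6.4² + 0.3²·12.7² + 2.2²·12.4² + 2·[2.8·22.2·6.4·0.38 + 0.42·22.2·12.7·0.38 + 3.08·22.2·12.4·0.43 + 0.6·6.4·12.7·0.08 + 4.4·6.4·12.4·0.07 + 0.66·12.7·12.4·0.57] = 1888.52 + 1296.68 = 3185.2.
Under uncorrelated errors the observed covariances equal the true-score covariances, so only the own-variance terms attenuate.
True-score variance = [1.4²·22.2²·0.73 + 2²·6.4²·0.84 + 0.3²·12.7²·0.84 + 2.2²·12.4²·0.58] + 1296.68 = 1286.61 + 1296.68 = 2583.29.
Reliability = 2583.29 / 3185.2 = 0.8110.

0.8110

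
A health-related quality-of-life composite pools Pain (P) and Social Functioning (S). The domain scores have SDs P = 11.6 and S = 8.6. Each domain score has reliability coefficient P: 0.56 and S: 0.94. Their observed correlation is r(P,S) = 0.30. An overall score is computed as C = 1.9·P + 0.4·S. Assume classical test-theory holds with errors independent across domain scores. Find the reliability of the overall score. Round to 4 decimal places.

Var(C) = 1.9²·11.6² + 0.4²·8.6² + 2·[0.76·11.6·8.6·0.30] = 497.595 + 45.4906 = 543.086.
With uncorrelated errors the cross-covariances are all true-score covariance, so they carry over unchanged; only the diagonal terms shrink to ρᵢσᵢ².
True-score variance = [1.9²·11.6²·0.56 + 0.4²·8.6²·0.94] + 45.4906 = 283.15 + 45.4906 = 328.641.
Reliability = 328.641 / 543.086 = 0.6051.

0.6051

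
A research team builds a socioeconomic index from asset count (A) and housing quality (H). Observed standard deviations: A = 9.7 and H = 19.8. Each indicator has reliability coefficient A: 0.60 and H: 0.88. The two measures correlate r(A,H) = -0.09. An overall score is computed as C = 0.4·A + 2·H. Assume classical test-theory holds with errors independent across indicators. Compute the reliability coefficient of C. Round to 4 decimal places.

Var(C) = 0.4²·9.7² + 2²·19.8² + 2·[0.8·9.7·19.8·(-0.09)] = 1583.21 − 27.6566 = 1555.56.
Under uncorrelated errors the observed covariances equal the true-score covariances, so only the own-variance terms attenuate.
True-score variance = [0.4²·9.7²·0.60 + 2²·19.8²·0.88] − 27.6566 = 1389.01 − 27.6566 = 1361.36.
Reliability = 1361.36 / 1555.56 = 0.8752.

0.8752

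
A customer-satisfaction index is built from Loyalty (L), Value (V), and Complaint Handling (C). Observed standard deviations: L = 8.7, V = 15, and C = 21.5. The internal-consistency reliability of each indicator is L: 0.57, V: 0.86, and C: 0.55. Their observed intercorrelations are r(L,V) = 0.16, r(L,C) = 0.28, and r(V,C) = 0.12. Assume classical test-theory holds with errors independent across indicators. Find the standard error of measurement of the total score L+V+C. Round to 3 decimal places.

Var(total) = 762.94 + 223.908 = 986.848.
True-score variance = 490.881 + 223.908 = 714.789, so reliability = 0.7243.
Error variance = 986.848 − 714.789 = 272.059; SEM = √272.059 = 16.494.

16.494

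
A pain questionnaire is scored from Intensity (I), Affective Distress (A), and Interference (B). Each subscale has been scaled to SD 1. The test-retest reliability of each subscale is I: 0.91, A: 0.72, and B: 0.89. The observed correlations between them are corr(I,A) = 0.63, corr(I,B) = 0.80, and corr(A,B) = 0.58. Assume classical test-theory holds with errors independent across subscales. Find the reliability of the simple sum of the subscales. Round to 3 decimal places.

0.932

Var(I+A+B) = 3 + 2·[0.63 + 0.80 + 0.58] = 3 + 4.02 = 7.02.
With uncorrelated errors the cross-covariances are all true-score covariance, so they carry over unchanged; only the diagonal terms shrink to ρᵢσᵢ².
True-score variance = [0.91 + 0.72 + 0.89] + 4.02 = 2.52 + 4.02 = 6.54.
Reliability = 6.54 / 7.02 = 0.932.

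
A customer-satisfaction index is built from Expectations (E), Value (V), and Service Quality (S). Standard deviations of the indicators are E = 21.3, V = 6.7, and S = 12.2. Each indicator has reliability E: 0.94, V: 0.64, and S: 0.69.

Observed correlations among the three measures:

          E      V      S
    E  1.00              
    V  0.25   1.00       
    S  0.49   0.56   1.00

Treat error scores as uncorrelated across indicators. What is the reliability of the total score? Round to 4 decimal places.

0.9159

Var(E+V+S) = 21.3² + 6.7² + 12.2² + 2·[21.3·6.7·0.25 + 21.3·12.2·0.49 + 6.7·12.2·0.56] = 647.42 + 417.567 = 1064.99.
With uncorrelated errors the cross-covariances are all true-score covariance, so they carry over unchanged; only the diagonal terms shrink to ρᵢσᵢ².
True-score variance = [21.3²·0.94 + 6.7²·0.64 + 12.2²·0.69] + 417.567 = 557.898 + 417.567 = 975.464.
Reliability = 975.464 / 1064.99 = 0.9159.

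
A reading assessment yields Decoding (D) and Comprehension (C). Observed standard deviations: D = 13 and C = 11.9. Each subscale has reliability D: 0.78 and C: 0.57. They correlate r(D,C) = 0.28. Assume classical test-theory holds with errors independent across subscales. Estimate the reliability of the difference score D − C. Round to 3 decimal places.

Var(D−C) = 13² + 11.9² − 2·13·11.9·0.28 = 310.61 − 86.632 = 223.978.
With uncorrelated errors the cross-covariances are all true-score covariance, so they carry over unchanged; only the diagonal terms shrink to ρᵢσᵢ².
True-score variance = [13²·0.78 + 11.9²·0.57] − 86.632 = 212.538 − 86.632 = 125.906.
Reliability = 125.906 / 223.978 = 0.562.

0.562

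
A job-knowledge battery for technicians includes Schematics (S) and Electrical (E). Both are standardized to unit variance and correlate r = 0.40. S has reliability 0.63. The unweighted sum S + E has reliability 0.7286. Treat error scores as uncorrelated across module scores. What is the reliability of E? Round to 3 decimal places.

0.610

Var(S+E) = 2 + 2·0.40 = 2.800.
True-score variance = ρ_S + ρ_E + 2·0.40, so 0.7286 = (0.63 + ρ_E + 0.80) / 2.800.
ρ_E = 0.7286·2.800 − 0.63 − 0.80 = 0.610.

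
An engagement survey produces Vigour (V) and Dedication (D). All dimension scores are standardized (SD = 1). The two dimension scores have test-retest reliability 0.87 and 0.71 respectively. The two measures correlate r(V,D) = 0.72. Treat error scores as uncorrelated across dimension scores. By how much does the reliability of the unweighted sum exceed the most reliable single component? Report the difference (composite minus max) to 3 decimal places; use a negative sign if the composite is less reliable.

0.008

Var(sum) = 2 + 1.44 = 3.44; true-score variance = 1.58 + 1.44 = 3.02; composite reliability = 0.8779.
Max component reliability = 0.8700.
Difference = 0.8779 − 0.8700 = 0.008.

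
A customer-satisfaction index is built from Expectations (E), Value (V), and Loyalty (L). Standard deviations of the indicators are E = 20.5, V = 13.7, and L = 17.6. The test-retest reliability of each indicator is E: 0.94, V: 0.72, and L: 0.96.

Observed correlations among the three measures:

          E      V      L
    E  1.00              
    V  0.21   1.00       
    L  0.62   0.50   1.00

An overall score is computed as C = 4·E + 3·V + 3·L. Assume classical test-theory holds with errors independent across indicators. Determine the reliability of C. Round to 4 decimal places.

0.9510

Var(C) = 4²·20.5² + 3²·13.7² + 3²·17.6² + 2·[12·20.5·13.7·0.21 + 12·20.5·17.6·0.62 + 9·13.7·17.6·0.50] = 11201.1 + 8954.27 = 20155.3.
Under uncorrelated errors the observed covariances equal the true-score covariances, so only the own-variance terms attenuate.
True-score variance = [4²·20.5²·0.94 + 3²·13.7²·0.72 + 3²·17.6²·0.96] + 8954.27 = 10213.1 + 8954.27 = 19167.4.
Reliability = 19167.4 / 20155.3 = 0.9510.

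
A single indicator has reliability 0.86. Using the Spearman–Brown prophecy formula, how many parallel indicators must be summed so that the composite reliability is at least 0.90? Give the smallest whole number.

k ≥ ρ*(1−ρ₁)/(ρ₁(1−ρ*)) = 0.90·0.14 / (0.86·0.10) = 1.465.
Smallest integer k = 2.

2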